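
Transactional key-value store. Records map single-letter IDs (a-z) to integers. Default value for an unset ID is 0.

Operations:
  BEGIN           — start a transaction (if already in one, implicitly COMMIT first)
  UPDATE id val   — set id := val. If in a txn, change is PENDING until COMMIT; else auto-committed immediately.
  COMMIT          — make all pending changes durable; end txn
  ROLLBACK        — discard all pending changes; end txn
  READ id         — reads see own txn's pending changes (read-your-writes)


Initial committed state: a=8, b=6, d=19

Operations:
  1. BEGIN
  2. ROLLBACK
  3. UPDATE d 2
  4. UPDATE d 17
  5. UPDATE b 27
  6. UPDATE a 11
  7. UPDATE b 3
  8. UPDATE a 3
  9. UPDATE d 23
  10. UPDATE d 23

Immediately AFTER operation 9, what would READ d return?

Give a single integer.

Answer: 23

Derivation:
Initial committed: {a=8, b=6, d=19}
Op 1: BEGIN: in_txn=True, pending={}
Op 2: ROLLBACK: discarded pending []; in_txn=False
Op 3: UPDATE d=2 (auto-commit; committed d=2)
Op 4: UPDATE d=17 (auto-commit; committed d=17)
Op 5: UPDATE b=27 (auto-commit; committed b=27)
Op 6: UPDATE a=11 (auto-commit; committed a=11)
Op 7: UPDATE b=3 (auto-commit; committed b=3)
Op 8: UPDATE a=3 (auto-commit; committed a=3)
Op 9: UPDATE d=23 (auto-commit; committed d=23)
After op 9: visible(d) = 23 (pending={}, committed={a=3, b=3, d=23})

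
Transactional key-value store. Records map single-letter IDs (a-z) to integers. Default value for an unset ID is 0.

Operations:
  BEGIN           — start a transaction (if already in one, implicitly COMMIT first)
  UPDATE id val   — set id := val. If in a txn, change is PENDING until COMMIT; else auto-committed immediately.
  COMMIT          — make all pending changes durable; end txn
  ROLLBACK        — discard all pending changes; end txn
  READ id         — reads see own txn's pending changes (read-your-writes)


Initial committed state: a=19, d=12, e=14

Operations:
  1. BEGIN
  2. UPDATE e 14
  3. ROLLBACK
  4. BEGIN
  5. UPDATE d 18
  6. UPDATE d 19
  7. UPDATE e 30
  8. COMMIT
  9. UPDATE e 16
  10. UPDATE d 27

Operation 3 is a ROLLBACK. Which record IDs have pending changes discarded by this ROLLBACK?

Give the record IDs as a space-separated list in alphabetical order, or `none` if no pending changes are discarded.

Answer: e

Derivation:
Initial committed: {a=19, d=12, e=14}
Op 1: BEGIN: in_txn=True, pending={}
Op 2: UPDATE e=14 (pending; pending now {e=14})
Op 3: ROLLBACK: discarded pending ['e']; in_txn=False
Op 4: BEGIN: in_txn=True, pending={}
Op 5: UPDATE d=18 (pending; pending now {d=18})
Op 6: UPDATE d=19 (pending; pending now {d=19})
Op 7: UPDATE e=30 (pending; pending now {d=19, e=30})
Op 8: COMMIT: merged ['d', 'e'] into committed; committed now {a=19, d=19, e=30}
Op 9: UPDATE e=16 (auto-commit; committed e=16)
Op 10: UPDATE d=27 (auto-commit; committed d=27)
ROLLBACK at op 3 discards: ['e']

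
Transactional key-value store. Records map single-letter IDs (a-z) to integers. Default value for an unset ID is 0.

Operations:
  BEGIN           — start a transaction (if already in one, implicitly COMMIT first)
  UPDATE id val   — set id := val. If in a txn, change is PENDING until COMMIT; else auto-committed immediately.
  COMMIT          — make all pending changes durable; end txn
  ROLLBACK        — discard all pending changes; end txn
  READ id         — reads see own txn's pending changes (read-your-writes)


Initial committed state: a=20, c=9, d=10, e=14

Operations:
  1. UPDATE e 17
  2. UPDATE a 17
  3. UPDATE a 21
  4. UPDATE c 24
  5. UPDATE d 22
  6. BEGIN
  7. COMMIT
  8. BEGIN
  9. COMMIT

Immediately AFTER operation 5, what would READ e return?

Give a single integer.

Answer: 17

Derivation:
Initial committed: {a=20, c=9, d=10, e=14}
Op 1: UPDATE e=17 (auto-commit; committed e=17)
Op 2: UPDATE a=17 (auto-commit; committed a=17)
Op 3: UPDATE a=21 (auto-commit; committed a=21)
Op 4: UPDATE c=24 (auto-commit; committed c=24)
Op 5: UPDATE d=22 (auto-commit; committed d=22)
After op 5: visible(e) = 17 (pending={}, committed={a=21, c=24, d=22, e=17})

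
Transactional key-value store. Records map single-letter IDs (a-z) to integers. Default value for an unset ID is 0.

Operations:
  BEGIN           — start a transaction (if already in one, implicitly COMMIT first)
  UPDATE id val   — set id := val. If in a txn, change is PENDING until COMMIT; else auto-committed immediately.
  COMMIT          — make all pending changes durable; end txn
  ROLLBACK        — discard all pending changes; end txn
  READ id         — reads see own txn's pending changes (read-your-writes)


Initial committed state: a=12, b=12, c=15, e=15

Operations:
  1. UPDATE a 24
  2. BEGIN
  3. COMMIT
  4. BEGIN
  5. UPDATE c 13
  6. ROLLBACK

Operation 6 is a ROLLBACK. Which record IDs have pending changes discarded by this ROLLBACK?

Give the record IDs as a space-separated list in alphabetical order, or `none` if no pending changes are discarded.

Initial committed: {a=12, b=12, c=15, e=15}
Op 1: UPDATE a=24 (auto-commit; committed a=24)
Op 2: BEGIN: in_txn=True, pending={}
Op 3: COMMIT: merged [] into committed; committed now {a=24, b=12, c=15, e=15}
Op 4: BEGIN: in_txn=True, pending={}
Op 5: UPDATE c=13 (pending; pending now {c=13})
Op 6: ROLLBACK: discarded pending ['c']; in_txn=False
ROLLBACK at op 6 discards: ['c']

Answer: c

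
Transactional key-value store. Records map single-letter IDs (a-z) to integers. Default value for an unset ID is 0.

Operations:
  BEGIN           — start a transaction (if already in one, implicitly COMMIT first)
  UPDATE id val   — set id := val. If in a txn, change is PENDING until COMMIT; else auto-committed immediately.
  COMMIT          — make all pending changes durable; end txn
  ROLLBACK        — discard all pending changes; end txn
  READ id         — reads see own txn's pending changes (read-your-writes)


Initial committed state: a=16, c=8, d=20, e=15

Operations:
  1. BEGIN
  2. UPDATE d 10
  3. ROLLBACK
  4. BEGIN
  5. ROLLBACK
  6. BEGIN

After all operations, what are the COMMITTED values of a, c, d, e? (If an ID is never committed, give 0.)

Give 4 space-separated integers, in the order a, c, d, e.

Answer: 16 8 20 15

Derivation:
Initial committed: {a=16, c=8, d=20, e=15}
Op 1: BEGIN: in_txn=True, pending={}
Op 2: UPDATE d=10 (pending; pending now {d=10})
Op 3: ROLLBACK: discarded pending ['d']; in_txn=False
Op 4: BEGIN: in_txn=True, pending={}
Op 5: ROLLBACK: discarded pending []; in_txn=False
Op 6: BEGIN: in_txn=True, pending={}
Final committed: {a=16, c=8, d=20, e=15}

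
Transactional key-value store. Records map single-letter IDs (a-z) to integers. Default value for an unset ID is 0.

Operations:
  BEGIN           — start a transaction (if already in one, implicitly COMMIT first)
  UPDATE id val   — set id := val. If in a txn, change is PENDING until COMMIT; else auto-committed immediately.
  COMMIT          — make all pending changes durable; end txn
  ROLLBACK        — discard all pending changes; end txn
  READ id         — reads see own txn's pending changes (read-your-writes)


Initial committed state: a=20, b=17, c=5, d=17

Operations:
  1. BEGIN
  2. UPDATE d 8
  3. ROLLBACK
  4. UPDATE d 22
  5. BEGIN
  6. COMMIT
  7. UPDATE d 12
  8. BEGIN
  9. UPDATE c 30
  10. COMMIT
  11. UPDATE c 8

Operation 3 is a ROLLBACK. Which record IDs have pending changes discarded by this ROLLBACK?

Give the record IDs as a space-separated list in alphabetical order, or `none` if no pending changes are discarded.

Answer: d

Derivation:
Initial committed: {a=20, b=17, c=5, d=17}
Op 1: BEGIN: in_txn=True, pending={}
Op 2: UPDATE d=8 (pending; pending now {d=8})
Op 3: ROLLBACK: discarded pending ['d']; in_txn=False
Op 4: UPDATE d=22 (auto-commit; committed d=22)
Op 5: BEGIN: in_txn=True, pending={}
Op 6: COMMIT: merged [] into committed; committed now {a=20, b=17, c=5, d=22}
Op 7: UPDATE d=12 (auto-commit; committed d=12)
Op 8: BEGIN: in_txn=True, pending={}
Op 9: UPDATE c=30 (pending; pending now {c=30})
Op 10: COMMIT: merged ['c'] into committed; committed now {a=20, b=17, c=30, d=12}
Op 11: UPDATE c=8 (auto-commit; committed c=8)
ROLLBACK at op 3 discards: ['d']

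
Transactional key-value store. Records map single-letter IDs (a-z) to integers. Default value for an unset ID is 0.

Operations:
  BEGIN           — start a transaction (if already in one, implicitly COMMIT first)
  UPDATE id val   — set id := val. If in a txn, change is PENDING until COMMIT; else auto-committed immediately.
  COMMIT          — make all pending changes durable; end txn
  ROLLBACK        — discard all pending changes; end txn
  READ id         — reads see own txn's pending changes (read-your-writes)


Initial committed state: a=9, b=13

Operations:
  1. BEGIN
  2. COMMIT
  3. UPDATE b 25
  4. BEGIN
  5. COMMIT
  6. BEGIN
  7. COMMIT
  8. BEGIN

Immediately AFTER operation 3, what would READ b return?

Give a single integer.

Initial committed: {a=9, b=13}
Op 1: BEGIN: in_txn=True, pending={}
Op 2: COMMIT: merged [] into committed; committed now {a=9, b=13}
Op 3: UPDATE b=25 (auto-commit; committed b=25)
After op 3: visible(b) = 25 (pending={}, committed={a=9, b=25})

Answer: 25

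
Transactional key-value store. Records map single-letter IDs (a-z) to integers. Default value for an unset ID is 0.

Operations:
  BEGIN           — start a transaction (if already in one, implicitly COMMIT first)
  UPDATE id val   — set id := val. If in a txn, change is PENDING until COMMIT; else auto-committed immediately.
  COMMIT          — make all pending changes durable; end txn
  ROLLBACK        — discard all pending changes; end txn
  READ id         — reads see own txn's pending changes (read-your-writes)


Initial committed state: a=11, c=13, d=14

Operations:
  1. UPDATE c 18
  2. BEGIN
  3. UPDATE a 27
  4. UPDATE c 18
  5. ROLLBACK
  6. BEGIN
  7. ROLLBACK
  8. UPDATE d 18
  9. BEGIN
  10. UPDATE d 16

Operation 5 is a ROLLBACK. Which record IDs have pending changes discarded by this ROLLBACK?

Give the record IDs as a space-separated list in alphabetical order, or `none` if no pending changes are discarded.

Initial committed: {a=11, c=13, d=14}
Op 1: UPDATE c=18 (auto-commit; committed c=18)
Op 2: BEGIN: in_txn=True, pending={}
Op 3: UPDATE a=27 (pending; pending now {a=27})
Op 4: UPDATE c=18 (pending; pending now {a=27, c=18})
Op 5: ROLLBACK: discarded pending ['a', 'c']; in_txn=False
Op 6: BEGIN: in_txn=True, pending={}
Op 7: ROLLBACK: discarded pending []; in_txn=False
Op 8: UPDATE d=18 (auto-commit; committed d=18)
Op 9: BEGIN: in_txn=True, pending={}
Op 10: UPDATE d=16 (pending; pending now {d=16})
ROLLBACK at op 5 discards: ['a', 'c']

Answer: a c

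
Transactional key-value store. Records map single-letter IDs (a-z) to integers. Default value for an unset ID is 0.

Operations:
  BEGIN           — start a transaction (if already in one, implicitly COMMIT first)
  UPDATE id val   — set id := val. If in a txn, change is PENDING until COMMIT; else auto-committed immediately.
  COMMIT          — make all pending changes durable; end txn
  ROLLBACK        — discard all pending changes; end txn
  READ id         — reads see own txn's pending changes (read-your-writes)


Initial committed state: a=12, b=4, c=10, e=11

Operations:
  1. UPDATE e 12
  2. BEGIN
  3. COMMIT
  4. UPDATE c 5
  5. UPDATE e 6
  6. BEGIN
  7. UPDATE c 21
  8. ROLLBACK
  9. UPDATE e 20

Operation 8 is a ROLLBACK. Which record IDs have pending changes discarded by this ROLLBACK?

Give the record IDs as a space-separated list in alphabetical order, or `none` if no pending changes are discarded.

Answer: c

Derivation:
Initial committed: {a=12, b=4, c=10, e=11}
Op 1: UPDATE e=12 (auto-commit; committed e=12)
Op 2: BEGIN: in_txn=True, pending={}
Op 3: COMMIT: merged [] into committed; committed now {a=12, b=4, c=10, e=12}
Op 4: UPDATE c=5 (auto-commit; committed c=5)
Op 5: UPDATE e=6 (auto-commit; committed e=6)
Op 6: BEGIN: in_txn=True, pending={}
Op 7: UPDATE c=21 (pending; pending now {c=21})
Op 8: ROLLBACK: discarded pending ['c']; in_txn=False
Op 9: UPDATE e=20 (auto-commit; committed e=20)
ROLLBACK at op 8 discards: ['c']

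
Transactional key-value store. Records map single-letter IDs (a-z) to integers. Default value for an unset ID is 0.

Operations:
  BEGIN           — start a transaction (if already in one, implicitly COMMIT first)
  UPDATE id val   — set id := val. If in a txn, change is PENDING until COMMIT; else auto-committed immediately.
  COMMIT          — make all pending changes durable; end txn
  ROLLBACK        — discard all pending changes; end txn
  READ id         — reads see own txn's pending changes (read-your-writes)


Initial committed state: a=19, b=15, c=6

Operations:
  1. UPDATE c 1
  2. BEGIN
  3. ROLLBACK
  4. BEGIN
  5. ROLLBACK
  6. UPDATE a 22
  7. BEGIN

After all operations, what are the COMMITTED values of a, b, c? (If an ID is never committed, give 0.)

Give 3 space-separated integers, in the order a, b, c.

Initial committed: {a=19, b=15, c=6}
Op 1: UPDATE c=1 (auto-commit; committed c=1)
Op 2: BEGIN: in_txn=True, pending={}
Op 3: ROLLBACK: discarded pending []; in_txn=False
Op 4: BEGIN: in_txn=True, pending={}
Op 5: ROLLBACK: discarded pending []; in_txn=False
Op 6: UPDATE a=22 (auto-commit; committed a=22)
Op 7: BEGIN: in_txn=True, pending={}
Final committed: {a=22, b=15, c=1}

Answer: 22 15 1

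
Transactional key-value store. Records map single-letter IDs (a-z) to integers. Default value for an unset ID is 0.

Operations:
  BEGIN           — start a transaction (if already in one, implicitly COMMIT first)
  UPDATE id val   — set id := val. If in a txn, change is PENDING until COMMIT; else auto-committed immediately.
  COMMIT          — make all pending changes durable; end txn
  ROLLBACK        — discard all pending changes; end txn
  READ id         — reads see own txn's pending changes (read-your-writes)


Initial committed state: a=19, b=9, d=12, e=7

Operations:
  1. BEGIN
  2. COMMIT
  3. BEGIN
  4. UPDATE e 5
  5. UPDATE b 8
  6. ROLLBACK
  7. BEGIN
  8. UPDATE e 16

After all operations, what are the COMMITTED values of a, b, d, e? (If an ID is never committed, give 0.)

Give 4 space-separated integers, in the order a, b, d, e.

Answer: 19 9 12 7

Derivation:
Initial committed: {a=19, b=9, d=12, e=7}
Op 1: BEGIN: in_txn=True, pending={}
Op 2: COMMIT: merged [] into committed; committed now {a=19, b=9, d=12, e=7}
Op 3: BEGIN: in_txn=True, pending={}
Op 4: UPDATE e=5 (pending; pending now {e=5})
Op 5: UPDATE b=8 (pending; pending now {b=8, e=5})
Op 6: ROLLBACK: discarded pending ['b', 'e']; in_txn=False
Op 7: BEGIN: in_txn=True, pending={}
Op 8: UPDATE e=16 (pending; pending now {e=16})
Final committed: {a=19, b=9, d=12, e=7}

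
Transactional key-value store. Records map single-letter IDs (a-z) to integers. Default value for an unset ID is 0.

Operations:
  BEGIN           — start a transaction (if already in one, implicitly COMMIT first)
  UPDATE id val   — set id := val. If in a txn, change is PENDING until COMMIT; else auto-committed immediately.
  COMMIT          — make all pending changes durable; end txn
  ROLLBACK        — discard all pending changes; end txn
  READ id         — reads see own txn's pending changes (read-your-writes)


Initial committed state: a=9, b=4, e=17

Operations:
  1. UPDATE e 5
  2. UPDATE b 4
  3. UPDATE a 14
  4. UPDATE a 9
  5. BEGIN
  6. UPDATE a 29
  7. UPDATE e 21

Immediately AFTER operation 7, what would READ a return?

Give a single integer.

Initial committed: {a=9, b=4, e=17}
Op 1: UPDATE e=5 (auto-commit; committed e=5)
Op 2: UPDATE b=4 (auto-commit; committed b=4)
Op 3: UPDATE a=14 (auto-commit; committed a=14)
Op 4: UPDATE a=9 (auto-commit; committed a=9)
Op 5: BEGIN: in_txn=True, pending={}
Op 6: UPDATE a=29 (pending; pending now {a=29})
Op 7: UPDATE e=21 (pending; pending now {a=29, e=21})
After op 7: visible(a) = 29 (pending={a=29, e=21}, committed={a=9, b=4, e=5})

Answer: 29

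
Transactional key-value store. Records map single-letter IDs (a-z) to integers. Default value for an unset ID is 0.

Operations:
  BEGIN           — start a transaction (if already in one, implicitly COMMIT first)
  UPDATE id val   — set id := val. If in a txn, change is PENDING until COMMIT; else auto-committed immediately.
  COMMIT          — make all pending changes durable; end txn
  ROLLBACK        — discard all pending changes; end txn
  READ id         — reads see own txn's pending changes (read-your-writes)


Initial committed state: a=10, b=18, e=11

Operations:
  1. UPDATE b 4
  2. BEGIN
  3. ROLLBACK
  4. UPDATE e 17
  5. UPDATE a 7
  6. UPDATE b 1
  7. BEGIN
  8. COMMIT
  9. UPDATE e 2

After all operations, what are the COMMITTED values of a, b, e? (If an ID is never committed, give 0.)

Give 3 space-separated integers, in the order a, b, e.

Answer: 7 1 2

Derivation:
Initial committed: {a=10, b=18, e=11}
Op 1: UPDATE b=4 (auto-commit; committed b=4)
Op 2: BEGIN: in_txn=True, pending={}
Op 3: ROLLBACK: discarded pending []; in_txn=False
Op 4: UPDATE e=17 (auto-commit; committed e=17)
Op 5: UPDATE a=7 (auto-commit; committed a=7)
Op 6: UPDATE b=1 (auto-commit; committed b=1)
Op 7: BEGIN: in_txn=True, pending={}
Op 8: COMMIT: merged [] into committed; committed now {a=7, b=1, e=17}
Op 9: UPDATE e=2 (auto-commit; committed e=2)
Final committed: {a=7, b=1, e=2}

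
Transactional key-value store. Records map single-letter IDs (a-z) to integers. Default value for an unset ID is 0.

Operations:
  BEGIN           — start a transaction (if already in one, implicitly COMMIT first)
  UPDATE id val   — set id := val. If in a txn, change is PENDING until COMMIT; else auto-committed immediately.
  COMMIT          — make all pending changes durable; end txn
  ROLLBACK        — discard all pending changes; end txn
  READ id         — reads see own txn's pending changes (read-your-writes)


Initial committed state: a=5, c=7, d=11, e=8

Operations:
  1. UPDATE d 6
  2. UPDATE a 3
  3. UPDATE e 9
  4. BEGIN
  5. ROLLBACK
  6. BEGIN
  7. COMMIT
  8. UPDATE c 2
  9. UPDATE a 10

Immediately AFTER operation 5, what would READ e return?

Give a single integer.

Initial committed: {a=5, c=7, d=11, e=8}
Op 1: UPDATE d=6 (auto-commit; committed d=6)
Op 2: UPDATE a=3 (auto-commit; committed a=3)
Op 3: UPDATE e=9 (auto-commit; committed e=9)
Op 4: BEGIN: in_txn=True, pending={}
Op 5: ROLLBACK: discarded pending []; in_txn=False
After op 5: visible(e) = 9 (pending={}, committed={a=3, c=7, d=6, e=9})

Answer: 9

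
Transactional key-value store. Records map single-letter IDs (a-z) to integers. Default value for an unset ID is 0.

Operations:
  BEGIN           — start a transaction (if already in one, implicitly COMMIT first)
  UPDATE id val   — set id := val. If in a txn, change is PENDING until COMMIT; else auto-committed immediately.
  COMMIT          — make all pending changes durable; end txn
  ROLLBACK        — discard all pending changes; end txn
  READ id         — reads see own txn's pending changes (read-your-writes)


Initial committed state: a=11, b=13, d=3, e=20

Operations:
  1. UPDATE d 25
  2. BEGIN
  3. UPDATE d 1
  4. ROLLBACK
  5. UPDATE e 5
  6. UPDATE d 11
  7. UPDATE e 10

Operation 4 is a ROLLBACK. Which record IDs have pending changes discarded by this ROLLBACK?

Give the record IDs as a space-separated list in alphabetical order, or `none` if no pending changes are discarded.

Answer: d

Derivation:
Initial committed: {a=11, b=13, d=3, e=20}
Op 1: UPDATE d=25 (auto-commit; committed d=25)
Op 2: BEGIN: in_txn=True, pending={}
Op 3: UPDATE d=1 (pending; pending now {d=1})
Op 4: ROLLBACK: discarded pending ['d']; in_txn=False
Op 5: UPDATE e=5 (auto-commit; committed e=5)
Op 6: UPDATE d=11 (auto-commit; committed d=11)
Op 7: UPDATE e=10 (auto-commit; committed e=10)
ROLLBACK at op 4 discards: ['d']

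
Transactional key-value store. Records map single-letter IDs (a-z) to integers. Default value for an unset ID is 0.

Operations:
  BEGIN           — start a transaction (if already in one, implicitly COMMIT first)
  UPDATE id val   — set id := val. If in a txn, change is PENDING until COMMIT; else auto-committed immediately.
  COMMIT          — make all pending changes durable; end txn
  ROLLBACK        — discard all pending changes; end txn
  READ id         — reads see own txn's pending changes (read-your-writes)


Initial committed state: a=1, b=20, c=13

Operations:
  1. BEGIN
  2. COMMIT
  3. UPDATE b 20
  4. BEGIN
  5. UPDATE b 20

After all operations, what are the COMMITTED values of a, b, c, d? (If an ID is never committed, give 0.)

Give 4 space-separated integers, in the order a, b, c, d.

Answer: 1 20 13 0

Derivation:
Initial committed: {a=1, b=20, c=13}
Op 1: BEGIN: in_txn=True, pending={}
Op 2: COMMIT: merged [] into committed; committed now {a=1, b=20, c=13}
Op 3: UPDATE b=20 (auto-commit; committed b=20)
Op 4: BEGIN: in_txn=True, pending={}
Op 5: UPDATE b=20 (pending; pending now {b=20})
Final committed: {a=1, b=20, c=13}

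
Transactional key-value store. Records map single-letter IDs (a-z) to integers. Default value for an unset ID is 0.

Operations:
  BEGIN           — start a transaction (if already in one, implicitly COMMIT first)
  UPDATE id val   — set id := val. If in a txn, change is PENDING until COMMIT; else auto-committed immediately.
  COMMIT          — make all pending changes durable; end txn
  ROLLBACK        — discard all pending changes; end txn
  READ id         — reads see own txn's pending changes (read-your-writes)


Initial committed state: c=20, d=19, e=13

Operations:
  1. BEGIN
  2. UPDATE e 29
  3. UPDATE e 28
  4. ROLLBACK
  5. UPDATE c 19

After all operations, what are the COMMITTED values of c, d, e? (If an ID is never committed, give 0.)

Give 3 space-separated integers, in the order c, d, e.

Answer: 19 19 13

Derivation:
Initial committed: {c=20, d=19, e=13}
Op 1: BEGIN: in_txn=True, pending={}
Op 2: UPDATE e=29 (pending; pending now {e=29})
Op 3: UPDATE e=28 (pending; pending now {e=28})
Op 4: ROLLBACK: discarded pending ['e']; in_txn=False
Op 5: UPDATE c=19 (auto-commit; committed c=19)
Final committed: {c=19, d=19, e=13}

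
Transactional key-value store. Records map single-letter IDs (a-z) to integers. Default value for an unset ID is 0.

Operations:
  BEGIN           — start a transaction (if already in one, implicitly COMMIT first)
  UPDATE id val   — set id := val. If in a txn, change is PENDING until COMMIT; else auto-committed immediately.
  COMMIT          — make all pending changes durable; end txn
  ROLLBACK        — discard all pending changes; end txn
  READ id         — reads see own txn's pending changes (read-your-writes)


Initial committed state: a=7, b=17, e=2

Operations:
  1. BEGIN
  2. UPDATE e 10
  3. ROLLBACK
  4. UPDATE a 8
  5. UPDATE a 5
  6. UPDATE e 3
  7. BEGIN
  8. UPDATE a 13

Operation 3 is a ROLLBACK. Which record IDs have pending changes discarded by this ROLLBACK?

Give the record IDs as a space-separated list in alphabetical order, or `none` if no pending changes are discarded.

Initial committed: {a=7, b=17, e=2}
Op 1: BEGIN: in_txn=True, pending={}
Op 2: UPDATE e=10 (pending; pending now {e=10})
Op 3: ROLLBACK: discarded pending ['e']; in_txn=False
Op 4: UPDATE a=8 (auto-commit; committed a=8)
Op 5: UPDATE a=5 (auto-commit; committed a=5)
Op 6: UPDATE e=3 (auto-commit; committed e=3)
Op 7: BEGIN: in_txn=True, pending={}
Op 8: UPDATE a=13 (pending; pending now {a=13})
ROLLBACK at op 3 discards: ['e']

Answer: e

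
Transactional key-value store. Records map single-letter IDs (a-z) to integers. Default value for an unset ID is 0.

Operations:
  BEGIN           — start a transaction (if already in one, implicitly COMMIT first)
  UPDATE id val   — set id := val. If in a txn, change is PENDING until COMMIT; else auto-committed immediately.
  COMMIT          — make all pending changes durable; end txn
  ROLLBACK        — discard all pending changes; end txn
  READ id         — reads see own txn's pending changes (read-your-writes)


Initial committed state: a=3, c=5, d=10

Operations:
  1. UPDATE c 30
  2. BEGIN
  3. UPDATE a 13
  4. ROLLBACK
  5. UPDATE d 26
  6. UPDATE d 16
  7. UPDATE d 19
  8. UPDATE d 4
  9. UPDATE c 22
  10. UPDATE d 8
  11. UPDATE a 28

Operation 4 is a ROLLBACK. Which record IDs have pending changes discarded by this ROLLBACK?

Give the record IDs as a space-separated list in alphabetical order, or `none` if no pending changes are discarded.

Answer: a

Derivation:
Initial committed: {a=3, c=5, d=10}
Op 1: UPDATE c=30 (auto-commit; committed c=30)
Op 2: BEGIN: in_txn=True, pending={}
Op 3: UPDATE a=13 (pending; pending now {a=13})
Op 4: ROLLBACK: discarded pending ['a']; in_txn=False
Op 5: UPDATE d=26 (auto-commit; committed d=26)
Op 6: UPDATE d=16 (auto-commit; committed d=16)
Op 7: UPDATE d=19 (auto-commit; committed d=19)
Op 8: UPDATE d=4 (auto-commit; committed d=4)
Op 9: UPDATE c=22 (auto-commit; committed c=22)
Op 10: UPDATE d=8 (auto-commit; committed d=8)
Op 11: UPDATE a=28 (auto-commit; committed a=28)
ROLLBACK at op 4 discards: ['a']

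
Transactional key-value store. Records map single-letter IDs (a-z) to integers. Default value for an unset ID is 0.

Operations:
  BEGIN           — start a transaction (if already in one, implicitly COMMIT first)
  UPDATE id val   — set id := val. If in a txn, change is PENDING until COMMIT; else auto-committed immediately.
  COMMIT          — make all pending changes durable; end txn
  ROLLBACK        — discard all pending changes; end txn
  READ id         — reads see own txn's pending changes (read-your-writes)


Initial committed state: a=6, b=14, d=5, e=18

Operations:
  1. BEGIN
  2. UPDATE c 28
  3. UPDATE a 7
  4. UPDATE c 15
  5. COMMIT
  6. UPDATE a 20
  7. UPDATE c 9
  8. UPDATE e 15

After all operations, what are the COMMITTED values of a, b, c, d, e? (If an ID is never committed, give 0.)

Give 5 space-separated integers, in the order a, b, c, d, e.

Initial committed: {a=6, b=14, d=5, e=18}
Op 1: BEGIN: in_txn=True, pending={}
Op 2: UPDATE c=28 (pending; pending now {c=28})
Op 3: UPDATE a=7 (pending; pending now {a=7, c=28})
Op 4: UPDATE c=15 (pending; pending now {a=7, c=15})
Op 5: COMMIT: merged ['a', 'c'] into committed; committed now {a=7, b=14, c=15, d=5, e=18}
Op 6: UPDATE a=20 (auto-commit; committed a=20)
Op 7: UPDATE c=9 (auto-commit; committed c=9)
Op 8: UPDATE e=15 (auto-commit; committed e=15)
Final committed: {a=20, b=14, c=9, d=5, e=15}

Answer: 20 14 9 5 15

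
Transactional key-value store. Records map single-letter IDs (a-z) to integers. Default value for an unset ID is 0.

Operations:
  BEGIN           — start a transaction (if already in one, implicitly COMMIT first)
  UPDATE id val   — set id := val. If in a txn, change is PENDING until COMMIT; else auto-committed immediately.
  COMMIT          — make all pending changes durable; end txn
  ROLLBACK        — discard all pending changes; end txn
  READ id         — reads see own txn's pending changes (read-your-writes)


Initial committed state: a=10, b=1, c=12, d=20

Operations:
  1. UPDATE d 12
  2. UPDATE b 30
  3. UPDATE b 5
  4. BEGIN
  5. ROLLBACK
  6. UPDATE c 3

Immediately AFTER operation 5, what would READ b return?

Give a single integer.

Initial committed: {a=10, b=1, c=12, d=20}
Op 1: UPDATE d=12 (auto-commit; committed d=12)
Op 2: UPDATE b=30 (auto-commit; committed b=30)
Op 3: UPDATE b=5 (auto-commit; committed b=5)
Op 4: BEGIN: in_txn=True, pending={}
Op 5: ROLLBACK: discarded pending []; in_txn=False
After op 5: visible(b) = 5 (pending={}, committed={a=10, b=5, c=12, d=12})

Answer: 5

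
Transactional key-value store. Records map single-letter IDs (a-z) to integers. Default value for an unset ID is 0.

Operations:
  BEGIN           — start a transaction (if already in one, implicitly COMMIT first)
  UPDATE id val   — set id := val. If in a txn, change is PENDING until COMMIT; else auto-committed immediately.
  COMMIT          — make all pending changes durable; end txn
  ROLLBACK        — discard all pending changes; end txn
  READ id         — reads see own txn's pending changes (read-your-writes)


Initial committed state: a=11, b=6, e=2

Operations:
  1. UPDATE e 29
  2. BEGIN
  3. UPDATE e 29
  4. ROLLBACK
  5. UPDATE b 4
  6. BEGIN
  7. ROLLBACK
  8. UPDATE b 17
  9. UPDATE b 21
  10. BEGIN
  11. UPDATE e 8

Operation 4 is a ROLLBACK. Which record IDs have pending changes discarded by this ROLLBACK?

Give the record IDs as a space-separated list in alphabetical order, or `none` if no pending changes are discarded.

Initial committed: {a=11, b=6, e=2}
Op 1: UPDATE e=29 (auto-commit; committed e=29)
Op 2: BEGIN: in_txn=True, pending={}
Op 3: UPDATE e=29 (pending; pending now {e=29})
Op 4: ROLLBACK: discarded pending ['e']; in_txn=False
Op 5: UPDATE b=4 (auto-commit; committed b=4)
Op 6: BEGIN: in_txn=True, pending={}
Op 7: ROLLBACK: discarded pending []; in_txn=False
Op 8: UPDATE b=17 (auto-commit; committed b=17)
Op 9: UPDATE b=21 (auto-commit; committed b=21)
Op 10: BEGIN: in_txn=True, pending={}
Op 11: UPDATE e=8 (pending; pending now {e=8})
ROLLBACK at op 4 discards: ['e']

Answer: e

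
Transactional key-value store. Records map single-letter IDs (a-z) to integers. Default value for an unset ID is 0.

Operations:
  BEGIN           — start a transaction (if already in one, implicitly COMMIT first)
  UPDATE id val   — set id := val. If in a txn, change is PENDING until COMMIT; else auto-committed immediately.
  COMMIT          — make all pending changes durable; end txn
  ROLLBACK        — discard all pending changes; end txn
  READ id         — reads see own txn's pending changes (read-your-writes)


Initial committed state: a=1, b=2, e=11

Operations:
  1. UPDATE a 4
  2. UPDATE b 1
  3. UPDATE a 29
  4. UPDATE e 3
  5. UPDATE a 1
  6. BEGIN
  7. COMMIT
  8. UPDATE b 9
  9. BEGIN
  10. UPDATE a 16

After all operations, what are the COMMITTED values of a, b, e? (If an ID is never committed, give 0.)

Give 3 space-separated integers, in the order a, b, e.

Initial committed: {a=1, b=2, e=11}
Op 1: UPDATE a=4 (auto-commit; committed a=4)
Op 2: UPDATE b=1 (auto-commit; committed b=1)
Op 3: UPDATE a=29 (auto-commit; committed a=29)
Op 4: UPDATE e=3 (auto-commit; committed e=3)
Op 5: UPDATE a=1 (auto-commit; committed a=1)
Op 6: BEGIN: in_txn=True, pending={}
Op 7: COMMIT: merged [] into committed; committed now {a=1, b=1, e=3}
Op 8: UPDATE b=9 (auto-commit; committed b=9)
Op 9: BEGIN: in_txn=True, pending={}
Op 10: UPDATE a=16 (pending; pending now {a=16})
Final committed: {a=1, b=9, e=3}

Answer: 1 9 3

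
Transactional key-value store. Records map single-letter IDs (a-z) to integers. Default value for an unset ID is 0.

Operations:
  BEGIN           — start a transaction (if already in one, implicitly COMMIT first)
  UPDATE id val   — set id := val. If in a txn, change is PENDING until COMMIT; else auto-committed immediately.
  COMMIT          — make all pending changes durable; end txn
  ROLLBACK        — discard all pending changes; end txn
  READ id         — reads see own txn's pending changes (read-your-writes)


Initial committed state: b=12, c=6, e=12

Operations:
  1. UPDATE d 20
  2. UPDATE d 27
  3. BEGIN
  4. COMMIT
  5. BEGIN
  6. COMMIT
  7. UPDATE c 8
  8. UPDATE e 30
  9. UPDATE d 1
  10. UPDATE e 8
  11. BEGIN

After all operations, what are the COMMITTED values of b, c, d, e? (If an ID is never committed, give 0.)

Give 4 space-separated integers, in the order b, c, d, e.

Answer: 12 8 1 8

Derivation:
Initial committed: {b=12, c=6, e=12}
Op 1: UPDATE d=20 (auto-commit; committed d=20)
Op 2: UPDATE d=27 (auto-commit; committed d=27)
Op 3: BEGIN: in_txn=True, pending={}
Op 4: COMMIT: merged [] into committed; committed now {b=12, c=6, d=27, e=12}
Op 5: BEGIN: in_txn=True, pending={}
Op 6: COMMIT: merged [] into committed; committed now {b=12, c=6, d=27, e=12}
Op 7: UPDATE c=8 (auto-commit; committed c=8)
Op 8: UPDATE e=30 (auto-commit; committed e=30)
Op 9: UPDATE d=1 (auto-commit; committed d=1)
Op 10: UPDATE e=8 (auto-commit; committed e=8)
Op 11: BEGIN: in_txn=True, pending={}
Final committed: {b=12, c=8, d=1, e=8}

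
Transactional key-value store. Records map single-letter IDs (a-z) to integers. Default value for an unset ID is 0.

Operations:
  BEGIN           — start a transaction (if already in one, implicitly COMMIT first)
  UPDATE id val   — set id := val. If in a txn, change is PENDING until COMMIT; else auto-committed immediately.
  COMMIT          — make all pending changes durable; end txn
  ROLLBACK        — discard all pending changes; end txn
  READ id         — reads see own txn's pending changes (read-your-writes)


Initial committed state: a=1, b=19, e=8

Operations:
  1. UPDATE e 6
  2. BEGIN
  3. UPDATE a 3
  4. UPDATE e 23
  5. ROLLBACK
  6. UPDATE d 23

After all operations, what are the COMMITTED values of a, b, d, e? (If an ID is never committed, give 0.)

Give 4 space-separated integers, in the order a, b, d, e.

Initial committed: {a=1, b=19, e=8}
Op 1: UPDATE e=6 (auto-commit; committed e=6)
Op 2: BEGIN: in_txn=True, pending={}
Op 3: UPDATE a=3 (pending; pending now {a=3})
Op 4: UPDATE e=23 (pending; pending now {a=3, e=23})
Op 5: ROLLBACK: discarded pending ['a', 'e']; in_txn=False
Op 6: UPDATE d=23 (auto-commit; committed d=23)
Final committed: {a=1, b=19, d=23, e=6}

Answer: 1 19 23 6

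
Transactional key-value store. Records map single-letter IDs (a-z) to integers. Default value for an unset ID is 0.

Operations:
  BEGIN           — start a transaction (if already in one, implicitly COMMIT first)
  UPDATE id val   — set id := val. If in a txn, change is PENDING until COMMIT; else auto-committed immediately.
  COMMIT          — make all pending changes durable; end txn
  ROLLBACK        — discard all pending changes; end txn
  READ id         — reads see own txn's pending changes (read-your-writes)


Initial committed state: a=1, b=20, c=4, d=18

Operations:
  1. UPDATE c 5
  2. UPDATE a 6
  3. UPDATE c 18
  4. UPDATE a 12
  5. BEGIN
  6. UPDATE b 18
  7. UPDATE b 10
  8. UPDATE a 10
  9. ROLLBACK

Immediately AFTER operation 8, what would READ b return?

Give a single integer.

Answer: 10

Derivation:
Initial committed: {a=1, b=20, c=4, d=18}
Op 1: UPDATE c=5 (auto-commit; committed c=5)
Op 2: UPDATE a=6 (auto-commit; committed a=6)
Op 3: UPDATE c=18 (auto-commit; committed c=18)
Op 4: UPDATE a=12 (auto-commit; committed a=12)
Op 5: BEGIN: in_txn=True, pending={}
Op 6: UPDATE b=18 (pending; pending now {b=18})
Op 7: UPDATE b=10 (pending; pending now {b=10})
Op 8: UPDATE a=10 (pending; pending now {a=10, b=10})
After op 8: visible(b) = 10 (pending={a=10, b=10}, committed={a=12, b=20, c=18, d=18})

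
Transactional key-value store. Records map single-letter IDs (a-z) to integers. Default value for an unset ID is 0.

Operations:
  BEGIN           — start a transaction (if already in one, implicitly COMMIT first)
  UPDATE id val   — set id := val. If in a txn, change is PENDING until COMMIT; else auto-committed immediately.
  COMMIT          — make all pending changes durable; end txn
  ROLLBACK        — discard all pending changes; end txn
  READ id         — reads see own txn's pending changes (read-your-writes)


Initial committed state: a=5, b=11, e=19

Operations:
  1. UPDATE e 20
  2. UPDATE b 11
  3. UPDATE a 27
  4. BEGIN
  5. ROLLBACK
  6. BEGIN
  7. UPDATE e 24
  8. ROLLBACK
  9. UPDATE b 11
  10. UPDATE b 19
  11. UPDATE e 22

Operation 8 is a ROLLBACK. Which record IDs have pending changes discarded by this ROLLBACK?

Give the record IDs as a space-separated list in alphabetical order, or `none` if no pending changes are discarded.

Initial committed: {a=5, b=11, e=19}
Op 1: UPDATE e=20 (auto-commit; committed e=20)
Op 2: UPDATE b=11 (auto-commit; committed b=11)
Op 3: UPDATE a=27 (auto-commit; committed a=27)
Op 4: BEGIN: in_txn=True, pending={}
Op 5: ROLLBACK: discarded pending []; in_txn=False
Op 6: BEGIN: in_txn=True, pending={}
Op 7: UPDATE e=24 (pending; pending now {e=24})
Op 8: ROLLBACK: discarded pending ['e']; in_txn=False
Op 9: UPDATE b=11 (auto-commit; committed b=11)
Op 10: UPDATE b=19 (auto-commit; committed b=19)
Op 11: UPDATE e=22 (auto-commit; committed e=22)
ROLLBACK at op 8 discards: ['e']

Answer: e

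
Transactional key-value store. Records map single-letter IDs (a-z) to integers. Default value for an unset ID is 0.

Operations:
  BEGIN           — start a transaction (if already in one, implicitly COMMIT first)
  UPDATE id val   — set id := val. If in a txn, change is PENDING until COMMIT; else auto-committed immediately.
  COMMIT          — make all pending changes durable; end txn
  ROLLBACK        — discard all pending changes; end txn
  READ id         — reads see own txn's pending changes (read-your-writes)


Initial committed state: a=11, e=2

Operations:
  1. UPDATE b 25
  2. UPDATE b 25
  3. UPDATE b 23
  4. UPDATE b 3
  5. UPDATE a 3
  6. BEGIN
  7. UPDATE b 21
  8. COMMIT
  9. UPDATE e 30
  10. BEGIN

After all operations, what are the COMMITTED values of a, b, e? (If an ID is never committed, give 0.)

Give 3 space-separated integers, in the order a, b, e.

Answer: 3 21 30

Derivation:
Initial committed: {a=11, e=2}
Op 1: UPDATE b=25 (auto-commit; committed b=25)
Op 2: UPDATE b=25 (auto-commit; committed b=25)
Op 3: UPDATE b=23 (auto-commit; committed b=23)
Op 4: UPDATE b=3 (auto-commit; committed b=3)
Op 5: UPDATE a=3 (auto-commit; committed a=3)
Op 6: BEGIN: in_txn=True, pending={}
Op 7: UPDATE b=21 (pending; pending now {b=21})
Op 8: COMMIT: merged ['b'] into committed; committed now {a=3, b=21, e=2}
Op 9: UPDATE e=30 (auto-commit; committed e=30)
Op 10: BEGIN: in_txn=True, pending={}
Final committed: {a=3, b=21, e=30}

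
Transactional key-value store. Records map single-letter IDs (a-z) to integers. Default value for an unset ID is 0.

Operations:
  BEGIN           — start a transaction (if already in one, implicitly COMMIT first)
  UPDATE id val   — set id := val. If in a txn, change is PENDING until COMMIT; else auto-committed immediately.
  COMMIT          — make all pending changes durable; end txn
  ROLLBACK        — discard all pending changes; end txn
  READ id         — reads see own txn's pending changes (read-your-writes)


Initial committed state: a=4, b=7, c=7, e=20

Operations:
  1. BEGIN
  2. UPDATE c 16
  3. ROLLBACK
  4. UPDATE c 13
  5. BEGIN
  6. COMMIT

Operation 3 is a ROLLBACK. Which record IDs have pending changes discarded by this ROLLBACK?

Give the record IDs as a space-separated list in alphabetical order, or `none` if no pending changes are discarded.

Initial committed: {a=4, b=7, c=7, e=20}
Op 1: BEGIN: in_txn=True, pending={}
Op 2: UPDATE c=16 (pending; pending now {c=16})
Op 3: ROLLBACK: discarded pending ['c']; in_txn=False
Op 4: UPDATE c=13 (auto-commit; committed c=13)
Op 5: BEGIN: in_txn=True, pending={}
Op 6: COMMIT: merged [] into committed; committed now {a=4, b=7, c=13, e=20}
ROLLBACK at op 3 discards: ['c']

Answer: c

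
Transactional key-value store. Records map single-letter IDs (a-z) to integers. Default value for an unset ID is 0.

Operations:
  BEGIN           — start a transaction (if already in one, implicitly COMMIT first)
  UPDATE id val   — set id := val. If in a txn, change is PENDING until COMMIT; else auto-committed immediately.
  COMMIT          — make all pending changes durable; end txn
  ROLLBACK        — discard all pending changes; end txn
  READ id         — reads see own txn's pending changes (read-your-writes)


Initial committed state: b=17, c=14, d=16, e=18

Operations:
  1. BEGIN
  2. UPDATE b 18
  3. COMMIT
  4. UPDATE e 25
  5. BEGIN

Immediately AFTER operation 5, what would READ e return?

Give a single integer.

Initial committed: {b=17, c=14, d=16, e=18}
Op 1: BEGIN: in_txn=True, pending={}
Op 2: UPDATE b=18 (pending; pending now {b=18})
Op 3: COMMIT: merged ['b'] into committed; committed now {b=18, c=14, d=16, e=18}
Op 4: UPDATE e=25 (auto-commit; committed e=25)
Op 5: BEGIN: in_txn=True, pending={}
After op 5: visible(e) = 25 (pending={}, committed={b=18, c=14, d=16, e=25})

Answer: 25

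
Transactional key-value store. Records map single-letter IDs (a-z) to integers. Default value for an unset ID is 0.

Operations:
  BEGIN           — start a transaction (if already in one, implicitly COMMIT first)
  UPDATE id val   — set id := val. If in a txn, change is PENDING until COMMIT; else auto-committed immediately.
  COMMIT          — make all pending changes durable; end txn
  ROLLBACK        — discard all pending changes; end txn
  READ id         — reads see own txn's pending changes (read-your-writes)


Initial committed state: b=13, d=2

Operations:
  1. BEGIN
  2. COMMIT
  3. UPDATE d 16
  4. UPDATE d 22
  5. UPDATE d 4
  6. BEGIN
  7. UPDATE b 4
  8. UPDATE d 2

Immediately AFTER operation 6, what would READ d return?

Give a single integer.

Answer: 4

Derivation:
Initial committed: {b=13, d=2}
Op 1: BEGIN: in_txn=True, pending={}
Op 2: COMMIT: merged [] into committed; committed now {b=13, d=2}
Op 3: UPDATE d=16 (auto-commit; committed d=16)
Op 4: UPDATE d=22 (auto-commit; committed d=22)
Op 5: UPDATE d=4 (auto-commit; committed d=4)
Op 6: BEGIN: in_txn=True, pending={}
After op 6: visible(d) = 4 (pending={}, committed={b=13, d=4})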